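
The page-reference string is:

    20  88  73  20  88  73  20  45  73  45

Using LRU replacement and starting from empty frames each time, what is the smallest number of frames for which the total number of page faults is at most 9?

f=1: 10 faults
f=2: 9 faults
f=3: 4 faults
f=4: 4 faults
Smallest f with faults ≤ 9 is 2.

2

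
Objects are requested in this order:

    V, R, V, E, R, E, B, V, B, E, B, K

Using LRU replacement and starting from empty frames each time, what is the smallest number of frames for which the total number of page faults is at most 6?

f=1: 12 faults
f=2: 8 faults
f=3: 6 faults
f=4: 5 faults
f=5: 5 faults
Smallest f with faults ≤ 6 is 3.

3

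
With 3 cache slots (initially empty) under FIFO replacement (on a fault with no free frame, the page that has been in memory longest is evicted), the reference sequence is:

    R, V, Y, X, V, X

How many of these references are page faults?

R: miss, frames (R)
V: miss, frames (R V)
Y: miss, frames (R V Y)
X: miss, evict R, frames (V Y X)
V: hit
X: hit
Page faults: 4.

4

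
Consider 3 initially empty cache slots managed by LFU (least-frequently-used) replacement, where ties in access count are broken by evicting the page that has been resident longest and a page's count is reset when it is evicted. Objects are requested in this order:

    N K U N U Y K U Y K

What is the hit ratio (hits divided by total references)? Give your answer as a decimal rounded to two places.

N -> fault, frames (N)
K -> fault, frames (N K)
U -> fault, frames (N K U)
N -> hit
U -> hit
Y -> fault, evict K, frames (N U Y)
K -> fault, evict Y, frames (N U K)
U -> hit
Y -> fault, evict K, frames (N U Y)
K -> fault, evict Y, frames (N U K)
Hits: 3 of 10 references → 3/10 = 0.3000.

0.30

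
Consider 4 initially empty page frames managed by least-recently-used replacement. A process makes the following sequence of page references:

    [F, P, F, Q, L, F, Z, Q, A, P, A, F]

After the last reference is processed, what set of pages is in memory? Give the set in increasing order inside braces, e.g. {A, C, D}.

{A, F, P, Q}

F: miss, frames {F}
P: miss, frames {F,P}
F: hit
Q: miss, frames {P,F,Q}
L: miss, frames {P,F,Q,L}
F: hit
Z: miss, evict P, frames {Q,L,F,Z}
Q: hit
A: miss, evict L, frames {F,Z,Q,A}
P: miss, evict F, frames {Z,Q,A,P}
A: hit
F: miss, evict Z, frames {Q,P,A,F}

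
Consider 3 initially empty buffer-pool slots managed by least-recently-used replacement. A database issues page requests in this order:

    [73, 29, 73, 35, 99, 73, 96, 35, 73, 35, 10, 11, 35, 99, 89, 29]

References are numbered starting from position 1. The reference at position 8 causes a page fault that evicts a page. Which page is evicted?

pos 1: 73 -> fault, frames {73}
pos 2: 29 -> fault, frames {73,29}
pos 3: 73 -> hit
pos 4: 35 -> fault, frames {29,73,35}
pos 5: 99 -> fault, evict 29, frames {73,35,99}
pos 6: 73 -> hit
pos 7: 96 -> fault, evict 35, frames {99,73,96}
pos 8: 35 -> fault, evict 99, frames {73,96,35}
At position 8, page 99 is evicted.

99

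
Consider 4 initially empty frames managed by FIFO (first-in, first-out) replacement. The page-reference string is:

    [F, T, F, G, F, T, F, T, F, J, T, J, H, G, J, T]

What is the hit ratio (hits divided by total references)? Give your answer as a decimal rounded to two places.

F: fault, frames {F}
T: fault, frames {F,T}
F: hit
G: fault, frames {F,T,G}
F: hit
T: hit
F: hit
T: hit
F: hit
J: fault, frames {F,T,G,J}
T: hit
J: hit
H: fault, evict F, frames {T,G,J,H}
G: hit
J: hit
T: hit
Hits: 11 of 16 references → 11/16 = 0.6875.

0.69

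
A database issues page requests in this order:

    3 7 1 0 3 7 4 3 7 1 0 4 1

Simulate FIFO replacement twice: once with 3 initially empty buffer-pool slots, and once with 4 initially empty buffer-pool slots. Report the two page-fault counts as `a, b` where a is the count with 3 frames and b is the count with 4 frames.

9, 10

3 frames: F F F F F F F . . F F . . → 9 faults.
4 frames: F F F F . . F F F F F F . → 10 faults.
10 > 9: adding a frame increased faults — Belady's anomaly.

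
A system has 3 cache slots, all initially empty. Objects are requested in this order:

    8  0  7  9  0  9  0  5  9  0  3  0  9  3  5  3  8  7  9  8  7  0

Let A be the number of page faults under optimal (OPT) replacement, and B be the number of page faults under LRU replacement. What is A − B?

-1

Under OPT: F F F F . . . F . . F . . . F . F F . . . F → 10 faults.
Under LRU: F F F F . . . F . . F . . . F . F F F . . F → 11 faults.
A − B = 10 − 11 = -1.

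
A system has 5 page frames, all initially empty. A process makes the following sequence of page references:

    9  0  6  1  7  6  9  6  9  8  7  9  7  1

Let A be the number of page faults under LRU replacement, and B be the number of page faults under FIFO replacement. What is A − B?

-1

Under LRU: F F F F F . . . . F . . . . → 6 faults.
Under FIFO: F F F F F . . . . F . F . . → 7 faults.
A − B = 6 − 7 = -1.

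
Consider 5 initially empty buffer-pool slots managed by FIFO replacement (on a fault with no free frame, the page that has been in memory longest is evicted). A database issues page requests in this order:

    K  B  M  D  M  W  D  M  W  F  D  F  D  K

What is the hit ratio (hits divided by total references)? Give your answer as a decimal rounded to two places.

K: miss, frames [K]
B: miss, frames [K, B]
M: miss, frames [K, B, M]
D: miss, frames [K, B, M, D]
M: hit
W: miss, frames [K, B, M, D, W]
D: hit
M: hit
W: hit
F: miss, evict K, frames [B, M, D, W, F]
D: hit
F: hit
D: hit
K: miss, evict B, frames [M, D, W, F, K]
Hits: 7 of 14 references → 7/14 = 0.5000.

0.50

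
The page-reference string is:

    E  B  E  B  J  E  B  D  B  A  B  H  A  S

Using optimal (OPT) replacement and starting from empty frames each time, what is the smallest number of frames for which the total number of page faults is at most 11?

2

f=1: 14 faults
f=2: 8 faults
f=3: 7 faults
f=4: 7 faults
f=5: 7 faults
f=6: 7 faults
f=7: 7 faults
Smallest f with faults ≤ 11 is 2.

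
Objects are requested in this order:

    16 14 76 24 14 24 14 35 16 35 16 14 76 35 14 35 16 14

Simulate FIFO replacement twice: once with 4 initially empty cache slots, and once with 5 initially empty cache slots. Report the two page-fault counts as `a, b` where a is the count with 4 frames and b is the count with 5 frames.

8, 5

4 frames: F F F F . . . F F . . F F . . . . . → 8 faults.
5 frames: F F F F . . . F . . . . . . . . . . → 5 faults.
5 < 8: adding a frame reduced faults, as is typical.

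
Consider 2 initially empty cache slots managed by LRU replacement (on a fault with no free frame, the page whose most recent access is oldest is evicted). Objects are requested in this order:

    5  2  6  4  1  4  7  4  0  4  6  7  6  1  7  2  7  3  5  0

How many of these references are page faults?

5 -> fault, frames {5}
2 -> fault, frames {5,2}
6 -> fault, evict 5, frames {2,6}
4 -> fault, evict 2, frames {6,4}
1 -> fault, evict 6, frames {4,1}
4 -> hit
7 -> fault, evict 1, frames {4,7}
4 -> hit
0 -> fault, evict 7, frames {4,0}
4 -> hit
6 -> fault, evict 0, frames {4,6}
7 -> fault, evict 4, frames {6,7}
6 -> hit
1 -> fault, evict 7, frames {6,1}
7 -> fault, evict 6, frames {1,7}
2 -> fault, evict 1, frames {7,2}
7 -> hit
3 -> fault, evict 2, frames {7,3}
5 -> fault, evict 7, frames {3,5}
0 -> fault, evict 3, frames {5,0}
Page faults: 15.

15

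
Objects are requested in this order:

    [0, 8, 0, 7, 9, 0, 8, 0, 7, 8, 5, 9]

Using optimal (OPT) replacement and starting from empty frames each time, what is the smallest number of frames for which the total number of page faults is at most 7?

f=1: 12 faults
f=2: 8 faults
f=3: 6 faults
f=4: 5 faults
f=5: 5 faults
Smallest f with faults ≤ 7 is 3.

3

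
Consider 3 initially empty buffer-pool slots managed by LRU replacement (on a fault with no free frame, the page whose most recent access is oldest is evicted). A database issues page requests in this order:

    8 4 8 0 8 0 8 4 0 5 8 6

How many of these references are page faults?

8: miss, frames [8]
4: miss, frames [8, 4]
8: hit
0: miss, frames [4, 8, 0]
8: hit
0: hit
8: hit
4: hit
0: hit
5: miss, evict 8, frames [4, 0, 5]
8: miss, evict 4, frames [0, 5, 8]
6: miss, evict 0, frames [5, 8, 6]
Page faults: 6.

6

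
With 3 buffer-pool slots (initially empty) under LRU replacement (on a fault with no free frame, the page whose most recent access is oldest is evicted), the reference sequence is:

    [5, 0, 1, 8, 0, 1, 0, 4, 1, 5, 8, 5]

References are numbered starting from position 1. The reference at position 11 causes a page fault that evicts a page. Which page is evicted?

4

pos 1: 5: miss, frames {5}
pos 2: 0: miss, frames {5,0}
pos 3: 1: miss, frames {5,0,1}
pos 4: 8: miss, evict 5, frames {0,1,8}
pos 5: 0: hit
pos 6: 1: hit
pos 7: 0: hit
pos 8: 4: miss, evict 8, frames {1,0,4}
pos 9: 1: hit
pos 10: 5: miss, evict 0, frames {4,1,5}
pos 11: 8: miss, evict 4, frames {1,5,8}
At position 11, page 4 is evicted.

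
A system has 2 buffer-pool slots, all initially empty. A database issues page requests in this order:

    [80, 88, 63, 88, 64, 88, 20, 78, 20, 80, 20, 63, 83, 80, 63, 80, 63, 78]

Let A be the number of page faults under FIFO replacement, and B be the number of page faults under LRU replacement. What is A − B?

Under FIFO: F F F . F F F F . F F F F F F . . F → 14 faults.
Under LRU: F F F . F . F F . F . F F F F . . F → 12 faults.
A − B = 14 − 12 = 2.

2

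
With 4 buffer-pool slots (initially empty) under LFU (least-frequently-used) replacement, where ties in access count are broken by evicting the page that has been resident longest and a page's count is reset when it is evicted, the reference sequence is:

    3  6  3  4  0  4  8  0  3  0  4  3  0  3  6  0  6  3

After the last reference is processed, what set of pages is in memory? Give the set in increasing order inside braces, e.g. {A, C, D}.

{0, 3, 4, 6}

3: miss, frames [3]
6: miss, frames [3, 6]
3: hit
4: miss, frames [3, 6, 4]
0: miss, frames [3, 6, 4, 0]
4: hit
8: miss, evict 6, frames [3, 4, 0, 8]
0: hit
3: hit
0: hit
4: hit
3: hit
0: hit
3: hit
6: miss, evict 8, frames [3, 4, 0, 6]
0: hit
6: hit
3: hit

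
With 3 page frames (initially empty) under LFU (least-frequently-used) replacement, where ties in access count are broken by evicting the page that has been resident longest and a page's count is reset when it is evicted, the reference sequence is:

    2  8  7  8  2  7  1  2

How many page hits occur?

2 -> miss, frames [2]
8 -> miss, frames [2, 8]
7 -> miss, frames [2, 8, 7]
8 -> hit
2 -> hit
7 -> hit
1 -> miss, evict 2, frames [8, 7, 1]
2 -> miss, evict 1, frames [8, 7, 2]
Hits: 3.

3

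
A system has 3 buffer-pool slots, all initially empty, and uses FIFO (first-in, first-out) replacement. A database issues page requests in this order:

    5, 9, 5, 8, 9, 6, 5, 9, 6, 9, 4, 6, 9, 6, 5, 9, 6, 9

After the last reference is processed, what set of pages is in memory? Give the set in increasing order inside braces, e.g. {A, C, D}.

{5, 6, 9}

5 -> miss, frames {5}
9 -> miss, frames {5,9}
5 -> hit
8 -> miss, frames {5,9,8}
9 -> hit
6 -> miss, evict 5, frames {9,8,6}
5 -> miss, evict 9, frames {8,6,5}
9 -> miss, evict 8, frames {6,5,9}
6 -> hit
9 -> hit
4 -> miss, evict 6, frames {5,9,4}
6 -> miss, evict 5, frames {9,4,6}
9 -> hit
6 -> hit
5 -> miss, evict 9, frames {4,6,5}
9 -> miss, evict 4, frames {6,5,9}
6 -> hit
9 -> hit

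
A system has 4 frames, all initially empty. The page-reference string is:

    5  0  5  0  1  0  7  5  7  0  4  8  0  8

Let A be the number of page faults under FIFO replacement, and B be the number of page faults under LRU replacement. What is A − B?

1

Under FIFO: F F . . F . F . . . F F F . → 7 faults.
Under LRU: F F . . F . F . . . F F . . → 6 faults.
A − B = 7 − 6 = 1.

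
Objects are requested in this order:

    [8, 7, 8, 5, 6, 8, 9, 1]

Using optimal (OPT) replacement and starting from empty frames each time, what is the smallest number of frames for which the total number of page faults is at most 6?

2

f=1: 8 faults
f=2: 6 faults
f=3: 6 faults
f=4: 6 faults
f=5: 6 faults
f=6: 6 faults
Smallest f with faults ≤ 6 is 2.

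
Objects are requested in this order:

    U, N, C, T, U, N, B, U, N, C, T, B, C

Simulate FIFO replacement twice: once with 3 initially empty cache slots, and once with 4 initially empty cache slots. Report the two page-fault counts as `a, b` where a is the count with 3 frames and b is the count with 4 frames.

3 frames: F F F F F F F . . F F . . → 9 faults.
4 frames: F F F F . . F F F F F F . → 10 faults.
10 > 9: adding a frame increased faults — Belady's anomaly.

9, 10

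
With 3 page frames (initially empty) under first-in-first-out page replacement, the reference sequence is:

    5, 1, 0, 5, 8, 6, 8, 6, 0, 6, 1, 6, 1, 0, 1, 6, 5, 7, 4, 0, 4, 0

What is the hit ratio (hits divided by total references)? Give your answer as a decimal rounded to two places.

0.50

5: fault, frames (5)
1: fault, frames (5 1)
0: fault, frames (5 1 0)
5: hit
8: fault, evict 5, frames (1 0 8)
6: fault, evict 1, frames (0 8 6)
8: hit
6: hit
0: hit
6: hit
1: fault, evict 0, frames (8 6 1)
6: hit
1: hit
0: fault, evict 8, frames (6 1 0)
1: hit
6: hit
5: fault, evict 6, frames (1 0 5)
7: fault, evict 1, frames (0 5 7)
4: fault, evict 0, frames (5 7 4)
0: fault, evict 5, frames (7 4 0)
4: hit
0: hit
Hits: 11 of 22 references → 11/22 = 0.5000.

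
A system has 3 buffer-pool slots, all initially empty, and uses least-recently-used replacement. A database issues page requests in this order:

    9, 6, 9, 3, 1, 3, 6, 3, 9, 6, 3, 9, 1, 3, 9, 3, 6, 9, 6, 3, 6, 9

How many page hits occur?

14

9: miss, frames (9)
6: miss, frames (9 6)
9: hit
3: miss, frames (6 9 3)
1: miss, evict 6, frames (9 3 1)
3: hit
6: miss, evict 9, frames (1 3 6)
3: hit
9: miss, evict 1, frames (6 3 9)
6: hit
3: hit
9: hit
1: miss, evict 6, frames (3 9 1)
3: hit
9: hit
3: hit
6: miss, evict 1, frames (9 3 6)
9: hit
6: hit
3: hit
6: hit
9: hit
Hits: 14.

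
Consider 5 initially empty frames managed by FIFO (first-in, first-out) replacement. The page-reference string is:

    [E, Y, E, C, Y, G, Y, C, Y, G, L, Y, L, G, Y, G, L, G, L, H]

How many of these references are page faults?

6

E: miss, frames [E]
Y: miss, frames [E, Y]
E: hit
C: miss, frames [E, Y, C]
Y: hit
G: miss, frames [E, Y, C, G]
Y: hit
C: hit
Y: hit
G: hit
L: miss, frames [E, Y, C, G, L]
Y: hit
L: hit
G: hit
Y: hit
G: hit
L: hit
G: hit
L: hit
H: miss, evict E, frames [Y, C, G, L, H]
Page faults: 6.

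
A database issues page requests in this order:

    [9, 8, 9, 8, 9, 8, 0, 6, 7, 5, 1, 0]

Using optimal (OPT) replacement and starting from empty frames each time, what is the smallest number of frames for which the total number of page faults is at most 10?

f=1: 12 faults
f=2: 7 faults
f=3: 7 faults
f=4: 7 faults
f=5: 7 faults
f=6: 7 faults
f=7: 7 faults
Smallest f with faults ≤ 10 is 2.

2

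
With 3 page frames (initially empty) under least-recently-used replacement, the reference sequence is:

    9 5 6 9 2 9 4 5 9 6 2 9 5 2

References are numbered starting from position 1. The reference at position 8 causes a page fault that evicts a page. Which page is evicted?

pos 1: 9 → fault, frames (9)
pos 2: 5 → fault, frames (9 5)
pos 3: 6 → fault, frames (9 5 6)
pos 4: 9 → hit
pos 5: 2 → fault, evict 5, frames (6 9 2)
pos 6: 9 → hit
pos 7: 4 → fault, evict 6, frames (2 9 4)
pos 8: 5 → fault, evict 2, frames (9 4 5)
At position 8, page 2 is evicted.

2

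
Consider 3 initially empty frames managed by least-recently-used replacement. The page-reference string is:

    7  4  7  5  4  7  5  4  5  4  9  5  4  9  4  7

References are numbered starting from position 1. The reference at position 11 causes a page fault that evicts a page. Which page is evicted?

7

pos 1: 7 -> miss, frames [7]
pos 2: 4 -> miss, frames [7, 4]
pos 3: 7 -> hit
pos 4: 5 -> miss, frames [4, 7, 5]
pos 5: 4 -> hit
pos 6: 7 -> hit
pos 7: 5 -> hit
pos 8: 4 -> hit
pos 9: 5 -> hit
pos 10: 4 -> hit
pos 11: 9 -> miss, evict 7, frames [5, 4, 9]
At position 11, page 7 is evicted.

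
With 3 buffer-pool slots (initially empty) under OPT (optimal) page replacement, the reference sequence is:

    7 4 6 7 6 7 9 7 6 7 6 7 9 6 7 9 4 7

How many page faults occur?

5

7 -> miss, frames (7)
4 -> miss, frames (7 4)
6 -> miss, frames (7 4 6)
7 -> hit
6 -> hit
7 -> hit
9 -> miss, evict 4, frames (7 6 9)
7 -> hit
6 -> hit
7 -> hit
6 -> hit
7 -> hit
9 -> hit
6 -> hit
7 -> hit
9 -> hit
4 -> miss, evict 9, frames (7 6 4)
7 -> hit
Page faults: 5.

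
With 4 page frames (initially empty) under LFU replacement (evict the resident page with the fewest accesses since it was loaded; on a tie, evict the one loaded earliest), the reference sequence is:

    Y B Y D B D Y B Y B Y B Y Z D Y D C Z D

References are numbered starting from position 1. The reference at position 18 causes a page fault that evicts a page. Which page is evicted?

pos 1: Y: fault, frames [Y]
pos 2: B: fault, frames [Y, B]
pos 3: Y: hit
pos 4: D: fault, frames [Y, B, D]
pos 5: B: hit
pos 6: D: hit
pos 7: Y: hit
pos 8: B: hit
pos 9: Y: hit
pos 10: B: hit
pos 11: Y: hit
pos 12: B: hit
pos 13: Y: hit
pos 14: Z: fault, frames [Y, B, D, Z]
pos 15: D: hit
pos 16: Y: hit
pos 17: D: hit
pos 18: C: fault, evict Z, frames [Y, B, D, C]
At position 18, page Z is evicted.

Z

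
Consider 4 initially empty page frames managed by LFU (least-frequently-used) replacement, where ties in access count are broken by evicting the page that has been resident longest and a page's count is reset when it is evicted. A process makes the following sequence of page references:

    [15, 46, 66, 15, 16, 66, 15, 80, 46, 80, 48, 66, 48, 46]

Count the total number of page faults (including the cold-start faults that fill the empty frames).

15: miss, frames (15)
46: miss, frames (15 46)
66: miss, frames (15 46 66)
15: hit
16: miss, frames (15 46 66 16)
66: hit
15: hit
80: miss, evict 46, frames (15 66 16 80)
46: miss, evict 16, frames (15 66 80 46)
80: hit
48: miss, evict 46, frames (15 66 80 48)
66: hit
48: hit
46: miss, evict 80, frames (15 66 48 46)
Page faults: 8.

8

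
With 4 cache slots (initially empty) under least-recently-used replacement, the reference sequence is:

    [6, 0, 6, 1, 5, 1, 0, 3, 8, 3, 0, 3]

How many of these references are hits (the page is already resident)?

6 -> miss, frames (6)
0 -> miss, frames (6 0)
6 -> hit
1 -> miss, frames (0 6 1)
5 -> miss, frames (0 6 1 5)
1 -> hit
0 -> hit
3 -> miss, evict 6, frames (5 1 0 3)
8 -> miss, evict 5, frames (1 0 3 8)
3 -> hit
0 -> hit
3 -> hit
Hits: 6.

6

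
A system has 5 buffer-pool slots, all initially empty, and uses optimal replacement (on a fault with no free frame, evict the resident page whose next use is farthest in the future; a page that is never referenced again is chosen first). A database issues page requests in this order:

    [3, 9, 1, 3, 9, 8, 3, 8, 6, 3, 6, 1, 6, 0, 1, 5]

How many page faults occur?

7

3 → fault, frames (3)
9 → fault, frames (3 9)
1 → fault, frames (3 9 1)
3 → hit
9 → hit
8 → fault, frames (3 9 1 8)
3 → hit
8 → hit
6 → fault, frames (3 9 1 8 6)
3 → hit
6 → hit
1 → hit
6 → hit
0 → fault, evict 6, frames (3 9 1 8 0)
1 → hit
5 → fault, evict 0, frames (3 9 1 8 5)
Page faults: 7.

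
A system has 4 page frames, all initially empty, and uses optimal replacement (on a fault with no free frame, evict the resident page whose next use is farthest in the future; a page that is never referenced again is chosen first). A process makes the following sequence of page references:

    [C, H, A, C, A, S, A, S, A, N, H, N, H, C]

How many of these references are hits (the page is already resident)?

C → fault, frames {C}
H → fault, frames {C,H}
A → fault, frames {C,H,A}
C → hit
A → hit
S → fault, frames {C,H,A,S}
A → hit
S → hit
A → hit
N → fault, evict S, frames {C,H,A,N}
H → hit
N → hit
H → hit
C → hit
Hits: 9.

9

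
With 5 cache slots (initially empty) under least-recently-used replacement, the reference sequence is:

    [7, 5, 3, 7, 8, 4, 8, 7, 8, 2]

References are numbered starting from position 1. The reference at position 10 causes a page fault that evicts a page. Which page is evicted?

pos 1: 7 → miss, frames (7)
pos 2: 5 → miss, frames (7 5)
pos 3: 3 → miss, frames (7 5 3)
pos 4: 7 → hit
pos 5: 8 → miss, frames (5 3 7 8)
pos 6: 4 → miss, frames (5 3 7 8 4)
pos 7: 8 → hit
pos 8: 7 → hit
pos 9: 8 → hit
pos 10: 2 → miss, evict 5, frames (3 4 7 8 2)
At position 10, page 5 is evicted.

5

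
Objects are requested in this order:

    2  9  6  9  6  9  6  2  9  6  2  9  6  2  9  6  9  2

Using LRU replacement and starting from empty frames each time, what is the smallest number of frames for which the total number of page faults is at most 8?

3

f=1: 18 faults
f=2: 13 faults
f=3: 3 faults
Smallest f with faults ≤ 8 is 3.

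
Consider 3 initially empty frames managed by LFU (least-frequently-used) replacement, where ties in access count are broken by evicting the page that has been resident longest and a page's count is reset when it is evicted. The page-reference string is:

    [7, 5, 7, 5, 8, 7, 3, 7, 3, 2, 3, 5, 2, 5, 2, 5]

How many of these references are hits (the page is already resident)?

6

7 -> fault, frames {7}
5 -> fault, frames {7,5}
7 -> hit
5 -> hit
8 -> fault, frames {7,5,8}
7 -> hit
3 -> fault, evict 8, frames {7,5,3}
7 -> hit
3 -> hit
2 -> fault, evict 5, frames {7,3,2}
3 -> hit
5 -> fault, evict 2, frames {7,3,5}
2 -> fault, evict 5, frames {7,3,2}
5 -> fault, evict 2, frames {7,3,5}
2 -> fault, evict 5, frames {7,3,2}
5 -> fault, evict 2, frames {7,3,5}
Hits: 6.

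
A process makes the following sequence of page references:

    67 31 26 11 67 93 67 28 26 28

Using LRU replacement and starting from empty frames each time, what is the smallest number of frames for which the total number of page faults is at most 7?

4

f=1: 10 faults
f=2: 8 faults
f=3: 8 faults
f=4: 7 faults
f=5: 6 faults
f=6: 6 faults
Smallest f with faults ≤ 7 is 4.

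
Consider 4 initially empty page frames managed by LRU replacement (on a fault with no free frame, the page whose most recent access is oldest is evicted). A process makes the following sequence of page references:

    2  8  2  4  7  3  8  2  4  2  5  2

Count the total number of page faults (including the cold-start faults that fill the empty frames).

2: fault, frames (2)
8: fault, frames (2 8)
2: hit
4: fault, frames (8 2 4)
7: fault, frames (8 2 4 7)
3: fault, evict 8, frames (2 4 7 3)
8: fault, evict 2, frames (4 7 3 8)
2: fault, evict 4, frames (7 3 8 2)
4: fault, evict 7, frames (3 8 2 4)
2: hit
5: fault, evict 3, frames (8 4 2 5)
2: hit
Page faults: 9.

9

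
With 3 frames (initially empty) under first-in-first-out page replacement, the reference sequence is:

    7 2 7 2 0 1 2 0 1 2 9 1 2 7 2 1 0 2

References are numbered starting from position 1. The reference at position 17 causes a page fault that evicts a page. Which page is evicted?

2

pos 1: 7: fault, frames [7]
pos 2: 2: fault, frames [7, 2]
pos 3: 7: hit
pos 4: 2: hit
pos 5: 0: fault, frames [7, 2, 0]
pos 6: 1: fault, evict 7, frames [2, 0, 1]
pos 7: 2: hit
pos 8: 0: hit
pos 9: 1: hit
pos 10: 2: hit
pos 11: 9: fault, evict 2, frames [0, 1, 9]
pos 12: 1: hit
pos 13: 2: fault, evict 0, frames [1, 9, 2]
pos 14: 7: fault, evict 1, frames [9, 2, 7]
pos 15: 2: hit
pos 16: 1: fault, evict 9, frames [2, 7, 1]
pos 17: 0: fault, evict 2, frames [7, 1, 0]
At position 17, page 2 is evicted.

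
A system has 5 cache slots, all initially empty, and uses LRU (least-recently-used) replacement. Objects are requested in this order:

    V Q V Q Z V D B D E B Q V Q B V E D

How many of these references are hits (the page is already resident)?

V -> fault, frames {V}
Q -> fault, frames {V,Q}
V -> hit
Q -> hit
Z -> fault, frames {V,Q,Z}
V -> hit
D -> fault, frames {Q,Z,V,D}
B -> fault, frames {Q,Z,V,D,B}
D -> hit
E -> fault, evict Q, frames {Z,V,B,D,E}
B -> hit
Q -> fault, evict Z, frames {V,D,E,B,Q}
V -> hit
Q -> hit
B -> hit
V -> hit
E -> hit
D -> hit
Hits: 11.

11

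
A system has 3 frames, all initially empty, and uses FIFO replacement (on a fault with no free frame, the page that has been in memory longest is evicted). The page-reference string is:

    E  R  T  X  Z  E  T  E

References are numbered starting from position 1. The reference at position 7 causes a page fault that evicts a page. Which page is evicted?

pos 1: E -> fault, frames (E)
pos 2: R -> fault, frames (E R)
pos 3: T -> fault, frames (E R T)
pos 4: X -> fault, evict E, frames (R T X)
pos 5: Z -> fault, evict R, frames (T X Z)
pos 6: E -> fault, evict T, frames (X Z E)
pos 7: T -> fault, evict X, frames (Z E T)
At position 7, page X is evicted.

X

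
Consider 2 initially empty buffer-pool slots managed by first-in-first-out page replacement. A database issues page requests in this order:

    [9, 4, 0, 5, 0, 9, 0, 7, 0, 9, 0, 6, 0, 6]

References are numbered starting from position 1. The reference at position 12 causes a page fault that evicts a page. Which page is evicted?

pos 1: 9: fault, frames (9)
pos 2: 4: fault, frames (9 4)
pos 3: 0: fault, evict 9, frames (4 0)
pos 4: 5: fault, evict 4, frames (0 5)
pos 5: 0: hit
pos 6: 9: fault, evict 0, frames (5 9)
pos 7: 0: fault, evict 5, frames (9 0)
pos 8: 7: fault, evict 9, frames (0 7)
pos 9: 0: hit
pos 10: 9: fault, evict 0, frames (7 9)
pos 11: 0: fault, evict 7, frames (9 0)
pos 12: 6: fault, evict 9, frames (0 6)
At position 12, page 9 is evicted.

9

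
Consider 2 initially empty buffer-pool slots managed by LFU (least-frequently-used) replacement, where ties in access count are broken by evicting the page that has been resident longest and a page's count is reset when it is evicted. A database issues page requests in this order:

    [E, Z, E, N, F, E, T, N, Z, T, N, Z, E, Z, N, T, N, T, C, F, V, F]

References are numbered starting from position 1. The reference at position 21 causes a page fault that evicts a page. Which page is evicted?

pos 1: E: fault, frames {E}
pos 2: Z: fault, frames {E,Z}
pos 3: E: hit
pos 4: N: fault, evict Z, frames {E,N}
pos 5: F: fault, evict N, frames {E,F}
pos 6: E: hit
pos 7: T: fault, evict F, frames {E,T}
pos 8: N: fault, evict T, frames {E,N}
pos 9: Z: fault, evict N, frames {E,Z}
pos 10: T: fault, evict Z, frames {E,T}
pos 11: N: fault, evict T, frames {E,N}
pos 12: Z: fault, evict N, frames {E,Z}
pos 13: E: hit
pos 14: Z: hit
pos 15: N: fault, evict Z, frames {E,N}
pos 16: T: fault, evict N, frames {E,T}
pos 17: N: fault, evict T, frames {E,N}
pos 18: T: fault, evict N, frames {E,T}
pos 19: C: fault, evict T, frames {E,C}
pos 20: F: fault, evict C, frames {E,F}
pos 21: V: fault, evict F, frames {E,V}
At position 21, page F is evicted.

F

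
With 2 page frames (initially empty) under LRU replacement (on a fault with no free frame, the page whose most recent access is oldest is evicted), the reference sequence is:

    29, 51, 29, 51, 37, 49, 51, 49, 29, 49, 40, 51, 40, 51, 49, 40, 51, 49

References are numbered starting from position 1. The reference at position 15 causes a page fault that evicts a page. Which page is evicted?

pos 1: 29 → miss, frames {29}
pos 2: 51 → miss, frames {29,51}
pos 3: 29 → hit
pos 4: 51 → hit
pos 5: 37 → miss, evict 29, frames {51,37}
pos 6: 49 → miss, evict 51, frames {37,49}
pos 7: 51 → miss, evict 37, frames {49,51}
pos 8: 49 → hit
pos 9: 29 → miss, evict 51, frames {49,29}
pos 10: 49 → hit
pos 11: 40 → miss, evict 29, frames {49,40}
pos 12: 51 → miss, evict 49, frames {40,51}
pos 13: 40 → hit
pos 14: 51 → hit
pos 15: 49 → miss, evict 40, frames {51,49}
At position 15, page 40 is evicted.

40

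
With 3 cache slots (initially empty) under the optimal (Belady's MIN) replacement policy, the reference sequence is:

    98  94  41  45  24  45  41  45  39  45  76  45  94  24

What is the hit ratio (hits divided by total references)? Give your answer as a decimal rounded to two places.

98: fault, frames {98}
94: fault, frames {98,94}
41: fault, frames {98,94,41}
45: fault, evict 98, frames {94,41,45}
24: fault, evict 94, frames {41,45,24}
45: hit
41: hit
45: hit
39: fault, evict 41, frames {45,24,39}
45: hit
76: fault, evict 39, frames {45,24,76}
45: hit
94: fault, evict 76, frames {45,24,94}
24: hit
Hits: 6 of 14 references → 6/14 = 0.4286.

0.43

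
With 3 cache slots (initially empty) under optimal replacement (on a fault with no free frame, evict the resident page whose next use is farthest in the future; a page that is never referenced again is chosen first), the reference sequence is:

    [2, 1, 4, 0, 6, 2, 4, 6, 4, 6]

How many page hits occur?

5

2 -> fault, frames {2}
1 -> fault, frames {2,1}
4 -> fault, frames {2,1,4}
0 -> fault, evict 1, frames {2,4,0}
6 -> fault, evict 0, frames {2,4,6}
2 -> hit
4 -> hit
6 -> hit
4 -> hit
6 -> hit
Hits: 5.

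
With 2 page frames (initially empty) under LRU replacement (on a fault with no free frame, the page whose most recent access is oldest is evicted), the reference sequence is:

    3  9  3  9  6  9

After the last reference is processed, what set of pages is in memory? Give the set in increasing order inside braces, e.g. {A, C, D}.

{6, 9}

3 -> miss, frames (3)
9 -> miss, frames (3 9)
3 -> hit
9 -> hit
6 -> miss, evict 3, frames (9 6)
9 -> hit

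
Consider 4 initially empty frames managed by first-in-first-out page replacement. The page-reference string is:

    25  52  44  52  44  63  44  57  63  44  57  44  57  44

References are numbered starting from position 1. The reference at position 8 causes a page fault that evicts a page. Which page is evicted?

25

pos 1: 25 -> miss, frames [25]
pos 2: 52 -> miss, frames [25, 52]
pos 3: 44 -> miss, frames [25, 52, 44]
pos 4: 52 -> hit
pos 5: 44 -> hit
pos 6: 63 -> miss, frames [25, 52, 44, 63]
pos 7: 44 -> hit
pos 8: 57 -> miss, evict 25, frames [52, 44, 63, 57]
At position 8, page 25 is evicted.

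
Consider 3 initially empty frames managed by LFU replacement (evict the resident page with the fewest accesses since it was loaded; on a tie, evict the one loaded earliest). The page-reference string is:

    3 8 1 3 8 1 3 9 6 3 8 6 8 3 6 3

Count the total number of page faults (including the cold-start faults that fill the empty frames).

9

3: fault, frames {3}
8: fault, frames {3,8}
1: fault, frames {3,8,1}
3: hit
8: hit
1: hit
3: hit
9: fault, evict 8, frames {3,1,9}
6: fault, evict 9, frames {3,1,6}
3: hit
8: fault, evict 6, frames {3,1,8}
6: fault, evict 8, frames {3,1,6}
8: fault, evict 6, frames {3,1,8}
3: hit
6: fault, evict 8, frames {3,1,6}
3: hit
Page faults: 9.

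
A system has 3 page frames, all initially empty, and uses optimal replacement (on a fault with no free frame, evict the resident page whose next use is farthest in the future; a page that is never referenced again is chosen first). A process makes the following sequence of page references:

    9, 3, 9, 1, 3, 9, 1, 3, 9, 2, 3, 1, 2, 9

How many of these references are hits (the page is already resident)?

9

9: miss, frames (9)
3: miss, frames (9 3)
9: hit
1: miss, frames (9 3 1)
3: hit
9: hit
1: hit
3: hit
9: hit
2: miss, evict 9, frames (3 1 2)
3: hit
1: hit
2: hit
9: miss, evict 2, frames (3 1 9)
Hits: 9.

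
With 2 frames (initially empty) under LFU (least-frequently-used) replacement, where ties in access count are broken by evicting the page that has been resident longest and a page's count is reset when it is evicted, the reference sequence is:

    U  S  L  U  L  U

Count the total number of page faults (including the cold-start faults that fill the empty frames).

U: miss, frames (U)
S: miss, frames (U S)
L: miss, evict U, frames (S L)
U: miss, evict S, frames (L U)
L: hit
U: hit
Page faults: 4.

4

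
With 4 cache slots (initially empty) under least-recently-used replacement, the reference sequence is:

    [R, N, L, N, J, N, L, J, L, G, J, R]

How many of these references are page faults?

R -> miss, frames {R}
N -> miss, frames {R,N}
L -> miss, frames {R,N,L}
N -> hit
J -> miss, frames {R,L,N,J}
N -> hit
L -> hit
J -> hit
L -> hit
G -> miss, evict R, frames {N,J,L,G}
J -> hit
R -> miss, evict N, frames {L,G,J,R}
Page faults: 6.

6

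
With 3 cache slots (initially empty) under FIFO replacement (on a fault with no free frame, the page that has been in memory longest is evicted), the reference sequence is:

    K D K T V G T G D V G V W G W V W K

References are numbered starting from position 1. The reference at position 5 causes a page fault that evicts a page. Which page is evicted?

K

pos 1: K: fault, frames {K}
pos 2: D: fault, frames {K,D}
pos 3: K: hit
pos 4: T: fault, frames {K,D,T}
pos 5: V: fault, evict K, frames {D,T,V}
At position 5, page K is evicted.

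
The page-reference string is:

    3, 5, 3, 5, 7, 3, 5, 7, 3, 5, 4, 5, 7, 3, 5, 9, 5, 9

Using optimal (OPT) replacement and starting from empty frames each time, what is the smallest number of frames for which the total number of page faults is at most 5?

f=1: 18 faults
f=2: 9 faults
f=3: 6 faults
f=4: 5 faults
f=5: 5 faults
Smallest f with faults ≤ 5 is 4.

4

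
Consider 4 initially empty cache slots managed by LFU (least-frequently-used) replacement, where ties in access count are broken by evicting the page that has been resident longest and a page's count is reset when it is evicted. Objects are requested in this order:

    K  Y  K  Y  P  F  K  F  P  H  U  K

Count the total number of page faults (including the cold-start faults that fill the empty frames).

6

K: fault, frames {K}
Y: fault, frames {K,Y}
K: hit
Y: hit
P: fault, frames {K,Y,P}
F: fault, frames {K,Y,P,F}
K: hit
F: hit
P: hit
H: fault, evict Y, frames {K,P,F,H}
U: fault, evict H, frames {K,P,F,U}
K: hit
Page faults: 6.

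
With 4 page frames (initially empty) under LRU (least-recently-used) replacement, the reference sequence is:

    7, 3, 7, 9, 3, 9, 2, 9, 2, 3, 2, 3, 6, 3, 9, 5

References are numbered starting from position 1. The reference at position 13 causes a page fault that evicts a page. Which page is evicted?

pos 1: 7 → miss, frames (7)
pos 2: 3 → miss, frames (7 3)
pos 3: 7 → hit
pos 4: 9 → miss, frames (3 7 9)
pos 5: 3 → hit
pos 6: 9 → hit
pos 7: 2 → miss, frames (7 3 9 2)
pos 8: 9 → hit
pos 9: 2 → hit
pos 10: 3 → hit
pos 11: 2 → hit
pos 12: 3 → hit
pos 13: 6 → miss, evict 7, frames (9 2 3 6)
At position 13, page 7 is evicted.

7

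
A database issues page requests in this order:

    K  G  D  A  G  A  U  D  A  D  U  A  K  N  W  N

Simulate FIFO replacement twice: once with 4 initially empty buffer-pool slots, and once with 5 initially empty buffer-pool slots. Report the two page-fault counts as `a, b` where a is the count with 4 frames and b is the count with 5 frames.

4 frames: F F F F . . F . . . . . F F F . → 8 faults.
5 frames: F F F F . . F . . . . . . F F . → 7 faults.
7 < 8: adding a frame reduced faults, as is typical.

8, 7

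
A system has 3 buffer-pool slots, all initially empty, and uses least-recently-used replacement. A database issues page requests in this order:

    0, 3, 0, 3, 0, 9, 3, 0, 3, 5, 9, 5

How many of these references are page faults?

5

0 -> miss, frames (0)
3 -> miss, frames (0 3)
0 -> hit
3 -> hit
0 -> hit
9 -> miss, frames (3 0 9)
3 -> hit
0 -> hit
3 -> hit
5 -> miss, evict 9, frames (0 3 5)
9 -> miss, evict 0, frames (3 5 9)
5 -> hit
Page faults: 5.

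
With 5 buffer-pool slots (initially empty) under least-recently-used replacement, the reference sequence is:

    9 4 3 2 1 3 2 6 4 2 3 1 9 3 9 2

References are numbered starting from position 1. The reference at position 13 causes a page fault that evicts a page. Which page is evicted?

6

pos 1: 9 -> miss, frames [9]
pos 2: 4 -> miss, frames [9, 4]
pos 3: 3 -> miss, frames [9, 4, 3]
pos 4: 2 -> miss, frames [9, 4, 3, 2]
pos 5: 1 -> miss, frames [9, 4, 3, 2, 1]
pos 6: 3 -> hit
pos 7: 2 -> hit
pos 8: 6 -> miss, evict 9, frames [4, 1, 3, 2, 6]
pos 9: 4 -> hit
pos 10: 2 -> hit
pos 11: 3 -> hit
pos 12: 1 -> hit
pos 13: 9 -> miss, evict 6, frames [4, 2, 3, 1, 9]
At position 13, page 6 is evicted.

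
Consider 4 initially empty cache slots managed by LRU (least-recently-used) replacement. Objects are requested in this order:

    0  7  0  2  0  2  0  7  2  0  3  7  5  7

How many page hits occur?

9

0 -> miss, frames [0]
7 -> miss, frames [0, 7]
0 -> hit
2 -> miss, frames [7, 0, 2]
0 -> hit
2 -> hit
0 -> hit
7 -> hit
2 -> hit
0 -> hit
3 -> miss, frames [7, 2, 0, 3]
7 -> hit
5 -> miss, evict 2, frames [0, 3, 7, 5]
7 -> hit
Hits: 9.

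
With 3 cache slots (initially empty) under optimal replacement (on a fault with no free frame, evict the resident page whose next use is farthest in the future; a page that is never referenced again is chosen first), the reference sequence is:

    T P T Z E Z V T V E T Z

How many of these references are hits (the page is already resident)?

6

T: fault, frames {T}
P: fault, frames {T,P}
T: hit
Z: fault, frames {T,P,Z}
E: fault, evict P, frames {T,Z,E}
Z: hit
V: fault, evict Z, frames {T,E,V}
T: hit
V: hit
E: hit
T: hit
Z: fault, evict V, frames {T,E,Z}
Hits: 6.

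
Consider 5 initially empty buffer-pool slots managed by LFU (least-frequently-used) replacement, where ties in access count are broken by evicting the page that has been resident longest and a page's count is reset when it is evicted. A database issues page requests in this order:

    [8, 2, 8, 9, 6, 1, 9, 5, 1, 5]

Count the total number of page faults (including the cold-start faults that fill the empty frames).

8 -> miss, frames [8]
2 -> miss, frames [8, 2]
8 -> hit
9 -> miss, frames [8, 2, 9]
6 -> miss, frames [8, 2, 9, 6]
1 -> miss, frames [8, 2, 9, 6, 1]
9 -> hit
5 -> miss, evict 2, frames [8, 9, 6, 1, 5]
1 -> hit
5 -> hit
Page faults: 6.

6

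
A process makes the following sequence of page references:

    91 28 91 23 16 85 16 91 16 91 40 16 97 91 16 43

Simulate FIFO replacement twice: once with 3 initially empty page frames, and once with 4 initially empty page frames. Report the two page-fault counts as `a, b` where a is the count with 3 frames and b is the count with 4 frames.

11, 10

3 frames: F F . F F F . F . . F F F F . F → 11 faults.
4 frames: F F . F F F . F . . F . F . F F → 10 faults.
10 < 11: adding a frame reduced faults, as is typical.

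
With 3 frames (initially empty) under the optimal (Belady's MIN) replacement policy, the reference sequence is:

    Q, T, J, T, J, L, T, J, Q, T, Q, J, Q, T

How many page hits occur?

Q -> fault, frames {Q}
T -> fault, frames {Q,T}
J -> fault, frames {Q,T,J}
T -> hit
J -> hit
L -> fault, evict Q, frames {T,J,L}
T -> hit
J -> hit
Q -> fault, evict L, frames {T,J,Q}
T -> hit
Q -> hit
J -> hit
Q -> hit
T -> hit
Hits: 9.

9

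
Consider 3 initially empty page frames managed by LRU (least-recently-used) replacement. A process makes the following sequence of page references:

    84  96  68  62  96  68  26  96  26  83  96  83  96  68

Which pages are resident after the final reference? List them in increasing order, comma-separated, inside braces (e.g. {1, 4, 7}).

84 → miss, frames (84)
96 → miss, frames (84 96)
68 → miss, frames (84 96 68)
62 → miss, evict 84, frames (96 68 62)
96 → hit
68 → hit
26 → miss, evict 62, frames (96 68 26)
96 → hit
26 → hit
83 → miss, evict 68, frames (96 26 83)
96 → hit
83 → hit
96 → hit
68 → miss, evict 26, frames (83 96 68)

{68, 83, 96}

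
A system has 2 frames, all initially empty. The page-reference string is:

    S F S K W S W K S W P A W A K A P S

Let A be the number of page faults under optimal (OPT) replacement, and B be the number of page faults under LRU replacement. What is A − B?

Under OPT: F F . F F . . F . F F F . . F . F F → 11 faults.
Under LRU: F F . F F F . F F F F F F . F . F F → 14 faults.
A − B = 11 − 14 = -3.

-3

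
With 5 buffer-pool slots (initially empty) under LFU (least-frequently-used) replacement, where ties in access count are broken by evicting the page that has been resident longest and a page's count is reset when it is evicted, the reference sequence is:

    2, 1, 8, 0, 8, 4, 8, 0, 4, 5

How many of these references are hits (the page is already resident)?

4

2: fault, frames {2}
1: fault, frames {2,1}
8: fault, frames {2,1,8}
0: fault, frames {2,1,8,0}
8: hit
4: fault, frames {2,1,8,0,4}
8: hit
0: hit
4: hit
5: fault, evict 2, frames {1,8,0,4,5}
Hits: 4.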